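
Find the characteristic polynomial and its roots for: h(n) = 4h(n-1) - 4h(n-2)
Substitute h(n) = rⁿ and divide through by rⁿ⁻²: r² - 4r + 4 = 0
Factor: (r - 2)² = 0, so r = 2 (double root).
General solution: h(n) = (A + Bn)·2ⁿ

Characteristic: r² - 4r + 4 = 0, Roots: r = 2 (double root)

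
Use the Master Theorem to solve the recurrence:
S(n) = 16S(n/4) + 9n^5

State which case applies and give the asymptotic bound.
Master Theorem template: S(n) = a·S(n/b) + f(n).
Here: a=16, b=4, f(n)=9n^5
Compute log_b(a) = log_4(16) = 2.
f(n) = 9n^5 = Ω(n^(2+ε)) with ε = 3, and the regularity condition holds (a·f(n/b) = (a/b^5)·f(n) with a/b^5 = 4^-3 < 1). Case 3: S(n) = Θ(f(n)) = Θ(n^5).

Case 3: S(n) = Θ(n^5)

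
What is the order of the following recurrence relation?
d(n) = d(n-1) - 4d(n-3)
The order is the largest lag k for which d(n-k) appears. Here the deepest term is d(n-3), so the order is 3.

Order 3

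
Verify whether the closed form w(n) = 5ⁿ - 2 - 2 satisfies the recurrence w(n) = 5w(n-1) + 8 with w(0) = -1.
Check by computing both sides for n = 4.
From the recurrence with w(0) = -1:
  w(0) = -1, w(1) = 3, w(2) = 23, w(3) = 123, w(4) = 623
  so the recurrence gives w(4) = 623.
From the proposed closed form w(n) = 5ⁿ - 2 - 2:
  w(4) = 621.
The recurrence gives 623 but the closed form gives 621, so the closed form does not satisfy the recurrence.

No, the closed form is incorrect.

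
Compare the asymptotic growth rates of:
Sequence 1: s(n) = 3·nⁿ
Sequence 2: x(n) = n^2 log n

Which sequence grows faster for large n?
Comparing growth rates:
Growth-rate hierarchy: log n ≺ any polynomial ≺ any exponential cⁿ (c>1) ≺ n! ≺ nⁿ.
super-exponential nⁿ dominates polynomial degree 2 (with log factor) asymptotically.

s(n) grows faster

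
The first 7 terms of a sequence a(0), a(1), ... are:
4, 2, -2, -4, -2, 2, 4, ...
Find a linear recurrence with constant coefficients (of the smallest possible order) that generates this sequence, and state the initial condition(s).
Look for the lowest-order linear relation among consecutive terms.
Observation: a(n) - 1·a(n-1) - (-1)·a(n-2) = 0 holds for the shown terms, and no order-1 relation a(n) = α·a(n-1) + β fits.
Check at n=3: 1·-2 + (-1)·2 = -4. ✓

a(n) = a(n-1) - a(n-2), a(0) = 4, a(1) = 2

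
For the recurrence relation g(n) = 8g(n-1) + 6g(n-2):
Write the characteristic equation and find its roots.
Substitute g(n) = rⁿ and divide through by rⁿ⁻²: r² - 8r - 6 = 0
Discriminant: 8² + 4·6 = 88, not a perfect square, so by the quadratic formula r = (8 ± √88)/2.
General solution: g(n) = A·r₁ⁿ + B·r₂ⁿ where r₁,r₂ = (8 ± √88)/2

Characteristic: r² - 8r - 6 = 0, Roots: r = (8 ± √88)/2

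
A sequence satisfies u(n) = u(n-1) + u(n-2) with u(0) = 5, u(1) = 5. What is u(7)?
Computing the sequence terms:
5, 5, 10, 15, 25, 40, 65, 105

105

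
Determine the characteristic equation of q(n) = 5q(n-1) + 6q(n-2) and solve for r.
Substitute q(n) = rⁿ and divide through by rⁿ⁻²: r² - 5r - 6 = 0
Factor: (r - 6)(r + 1) = 0, so r = 6, -1.
General solution: q(n) = A·6ⁿ + B·(-1)ⁿ

Characteristic: r² - 5r - 6 = 0, Roots: r = 6, -1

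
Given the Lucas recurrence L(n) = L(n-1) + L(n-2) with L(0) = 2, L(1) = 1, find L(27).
Computing the sequence terms:
2, 1, 3, 4, 7, 11, 18, 29, 47, 76, 123, 199, 322, 521, 843, 1364, 2207, 3571, 5778, 9349, 15127, 24476, 39603, 64079, 103682, 167761, 271443, 439204

439204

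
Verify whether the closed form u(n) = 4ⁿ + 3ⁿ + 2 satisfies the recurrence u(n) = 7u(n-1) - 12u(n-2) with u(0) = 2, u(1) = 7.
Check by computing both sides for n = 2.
From the recurrence with u(0) = 2, u(1) = 7:
  u(0) = 2, u(1) = 7, u(2) = 25
  so the recurrence gives u(2) = 25.
From the proposed closed form u(n) = 4ⁿ + 3ⁿ + 2:
  u(2) = 27.
The recurrence gives 25 but the closed form gives 27, so the closed form does not satisfy the recurrence.

No, the closed form is incorrect.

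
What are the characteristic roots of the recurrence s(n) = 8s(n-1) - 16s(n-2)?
Substitute s(n) = rⁿ and divide through by rⁿ⁻²: r² - 8r + 16 = 0
Factor: (r - 4)² = 0, so r = 4 (double root).
General solution: s(n) = (A + Bn)·4ⁿ

Characteristic: r² - 8r + 16 = 0, Roots: r = 4 (double root)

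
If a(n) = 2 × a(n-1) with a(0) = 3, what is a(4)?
Computing step by step:
a(0) = 3
a(1) = 2 × 3 = 6
a(2) = 2 × 6 = 12
a(3) = 2 × 12 = 24
a(4) = 2 × 24 = 48

48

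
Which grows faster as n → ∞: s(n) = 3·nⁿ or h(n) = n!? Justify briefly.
Comparing growth rates:
Growth-rate hierarchy: log n ≺ any polynomial ≺ any exponential cⁿ (c>1) ≺ n! ≺ nⁿ.
super-exponential nⁿ dominates factorial asymptotically.

s(n) grows faster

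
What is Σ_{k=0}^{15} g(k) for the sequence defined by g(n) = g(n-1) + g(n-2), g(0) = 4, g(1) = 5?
Computing the sequence terms: 4, 5, 9, 14, 23, 37, 60, 97, 157, 254, 411, 665, 1076, 1741, 2817, 4558
Adding these values together:

11928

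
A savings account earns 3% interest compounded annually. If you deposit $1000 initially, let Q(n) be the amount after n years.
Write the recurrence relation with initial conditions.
Each year the balance grows by 3%, i.e. is multiplied by 1 + 3/100 = 1.03, so Q(n) = 1.03 × Q(n-1). The initial deposit gives Q(0) = 1000.
Unrolling gives the closed form Q(n) = 1000 × (1.03)ⁿ.

Q(n) = 1.03 × Q(n-1), Q(0) = 1000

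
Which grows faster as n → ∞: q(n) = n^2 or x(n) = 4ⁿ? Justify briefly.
Comparing growth rates:
Growth-rate hierarchy: log n ≺ any polynomial ≺ any exponential cⁿ (c>1) ≺ n! ≺ nⁿ.
exponential base 4 dominates polynomial degree 2 asymptotically.

x(n) grows faster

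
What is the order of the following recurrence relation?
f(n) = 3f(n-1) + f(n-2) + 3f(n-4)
The order is the largest lag k for which f(n-k) appears. Here the deepest term is f(n-4), so the order is 4.

Order 4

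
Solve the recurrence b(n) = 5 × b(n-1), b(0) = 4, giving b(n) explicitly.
Recurrence: b(n) = 5 × b(n-1), initial: b(0) = 4.
Each term is 5 times the previous, so this is geometric with ratio 5. After n steps: b(n) = b(0)·5ⁿ = 4·5ⁿ.

b(n) = 4·5ⁿ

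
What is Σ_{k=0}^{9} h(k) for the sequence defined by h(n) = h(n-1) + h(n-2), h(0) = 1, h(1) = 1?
Computing the sequence terms: 1, 1, 2, 3, 5, 8, 13, 21, 34, 55
Adding these values together:

143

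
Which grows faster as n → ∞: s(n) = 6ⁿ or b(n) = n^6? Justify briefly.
Comparing growth rates:
Growth-rate hierarchy: log n ≺ any polynomial ≺ any exponential cⁿ (c>1) ≺ n! ≺ nⁿ.
exponential base 6 dominates polynomial degree 6 asymptotically.

s(n) grows faster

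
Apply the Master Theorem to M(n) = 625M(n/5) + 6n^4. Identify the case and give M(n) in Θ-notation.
Master Theorem template: M(n) = a·M(n/b) + f(n).
Here: a=625, b=5, f(n)=6n^4
Compute log_b(a) = log_5(625) = 4.
f(n) = 6n^4 = Θ(n^4). Case 2: M(n) = Θ(n^4 log n).

Case 2: M(n) = Θ(n^4 log n)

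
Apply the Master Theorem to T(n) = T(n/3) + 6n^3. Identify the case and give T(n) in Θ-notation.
Master Theorem template: T(n) = a·T(n/b) + f(n).
Here: a=1, b=3, f(n)=6n^3
Compute log_b(a) = log_3(1) = 0.
f(n) = 6n^3 = Ω(n^(0+ε)) with ε = 3, and the regularity condition holds (a·f(n/b) = (a/b^3)·f(n) with a/b^3 = 3^-3 < 1). Case 3: T(n) = Θ(f(n)) = Θ(n^3).

Case 3: T(n) = Θ(n^3)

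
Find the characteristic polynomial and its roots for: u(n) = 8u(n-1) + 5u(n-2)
Substitute u(n) = rⁿ and divide through by rⁿ⁻²: r² - 8r - 5 = 0
Discriminant: 8² + 4·5 = 84, not a perfect square, so by the quadratic formula r = (8 ± √84)/2.
General solution: u(n) = A·r₁ⁿ + B·r₂ⁿ where r₁,r₂ = (8 ± √84)/2

Characteristic: r² - 8r - 5 = 0, Roots: r = (8 ± √84)/2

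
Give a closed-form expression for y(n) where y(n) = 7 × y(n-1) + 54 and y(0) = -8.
Recurrence: y(n) = 7 × y(n-1) + 54, initial: y(0) = -8.
Try y(n) = A·7ⁿ + C. Substituting: A·7ⁿ + C = 7(A·7ⁿ⁻¹ + C) + 54 = A·7ⁿ + 7C + 54, so C = 7C + 54, giving C = -9. Then y(0) = A - 9 = -8 gives A = 1.

y(n) = 7ⁿ - 9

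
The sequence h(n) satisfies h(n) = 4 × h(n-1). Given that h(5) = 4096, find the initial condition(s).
In general h(n) = 4ⁿ · h(0). At n = 5: h(0) = h(5) / 4^5 = 4096 / 1024 = 4.

h(0) = 4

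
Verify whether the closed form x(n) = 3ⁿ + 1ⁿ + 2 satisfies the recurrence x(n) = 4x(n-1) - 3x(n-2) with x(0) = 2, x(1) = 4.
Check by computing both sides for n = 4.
From the recurrence with x(0) = 2, x(1) = 4:
  x(0) = 2, x(1) = 4, x(2) = 10, x(3) = 28, x(4) = 82
  so the recurrence gives x(4) = 82.
From the proposed closed form x(n) = 3ⁿ + 1ⁿ + 2:
  x(4) = 84.
The recurrence gives 82 but the closed form gives 84, so the closed form does not satisfy the recurrence.

No, the closed form is incorrect.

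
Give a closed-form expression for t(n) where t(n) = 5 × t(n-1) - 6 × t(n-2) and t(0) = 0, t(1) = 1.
Recurrence: t(n) = 5 × t(n-1) - 6 × t(n-2), initial: t(0) = 0, t(1) = 1.
Characteristic equation: r² - 5r + 6 = 0, which factors as (r - 3)(r - 2) = 0, so r = 3, 2. General solution t(n) = A·3ⁿ + B·2ⁿ. From t(0) = 0: A + B = 0. From t(1) = 1: 3A + 2B = 1. Solving gives A = 1, B = -1.

t(n) = 3ⁿ - 2ⁿ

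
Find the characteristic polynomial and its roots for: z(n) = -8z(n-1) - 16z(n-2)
Substitute z(n) = rⁿ and divide through by rⁿ⁻²: r² + 8r + 16 = 0
Factor: (r + 4)² = 0, so r = -4 (double root).
General solution: z(n) = (A + Bn)·(-4)ⁿ

Characteristic: r² + 8r + 16 = 0, Roots: r = -4 (double root)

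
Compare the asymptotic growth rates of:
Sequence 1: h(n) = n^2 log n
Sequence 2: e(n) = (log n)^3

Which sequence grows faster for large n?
Comparing growth rates:
Growth-rate hierarchy: log n ≺ any polynomial ≺ any exponential cⁿ (c>1) ≺ n! ≺ nⁿ.
polynomial degree 2 (with log factor) dominates polylogarithmic (log n)^3 asymptotically.

h(n) grows faster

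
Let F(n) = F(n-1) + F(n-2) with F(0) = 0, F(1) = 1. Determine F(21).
Computing the sequence terms:
0, 1, 1, 2, 3, 5, 8, 13, 21, 34, 55, 89, 144, 233, 377, 610, 987, 1597, 2584, 4181, 6765, 10946

10946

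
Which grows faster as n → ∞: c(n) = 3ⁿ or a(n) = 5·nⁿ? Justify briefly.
Comparing growth rates:
Growth-rate hierarchy: log n ≺ any polynomial ≺ any exponential cⁿ (c>1) ≺ n! ≺ nⁿ.
super-exponential nⁿ dominates exponential base 3 asymptotically.

a(n) grows faster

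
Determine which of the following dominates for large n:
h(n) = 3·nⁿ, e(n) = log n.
Comparing growth rates:
Growth-rate hierarchy: log n ≺ any polynomial ≺ any exponential cⁿ (c>1) ≺ n! ≺ nⁿ.
super-exponential nⁿ dominates logarithmic asymptotically.

h(n) grows faster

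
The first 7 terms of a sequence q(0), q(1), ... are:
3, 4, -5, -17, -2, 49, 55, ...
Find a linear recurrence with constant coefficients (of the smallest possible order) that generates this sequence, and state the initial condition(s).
Look for the lowest-order linear relation among consecutive terms.
Observation: q(n) - 1·q(n-1) - (-3)·q(n-2) = 0 holds for the shown terms, and no order-1 relation q(n) = α·q(n-1) + β fits.
Check at n=3: 1·-5 + (-3)·4 = -17. ✓

q(n) = q(n-1) - 3q(n-2), q(0) = 3, q(1) = 4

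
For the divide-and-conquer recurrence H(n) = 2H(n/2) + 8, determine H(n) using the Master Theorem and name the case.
Master Theorem template: H(n) = a·H(n/b) + f(n).
Here: a=2, b=2, f(n)=8
Compute log_b(a) = log_2(2) = 1.
f(n) = 8 = O(n^(1-ε)) with ε = 1. Case 1: H(n) = Θ(n^log_b(a)) = Θ(n).

Case 1: H(n) = Θ(n)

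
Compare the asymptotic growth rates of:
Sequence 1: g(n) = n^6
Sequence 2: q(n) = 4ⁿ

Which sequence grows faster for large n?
Comparing growth rates:
Growth-rate hierarchy: log n ≺ any polynomial ≺ any exponential cⁿ (c>1) ≺ n! ≺ nⁿ.
exponential base 4 dominates polynomial degree 6 asymptotically.

q(n) grows faster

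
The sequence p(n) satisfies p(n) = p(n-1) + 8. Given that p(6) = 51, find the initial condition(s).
p(6) = p(0) + 6·8, so p(0) = 51 - 48 = 3.

p(0) = 3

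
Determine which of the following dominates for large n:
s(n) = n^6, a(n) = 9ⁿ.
Comparing growth rates:
Growth-rate hierarchy: log n ≺ any polynomial ≺ any exponential cⁿ (c>1) ≺ n! ≺ nⁿ.
exponential base 9 dominates polynomial degree 6 asymptotically.

a(n) grows faster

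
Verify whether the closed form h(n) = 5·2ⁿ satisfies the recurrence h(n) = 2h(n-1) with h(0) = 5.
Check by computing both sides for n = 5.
From the recurrence with h(0) = 5:
  h(0) = 5, h(1) = 10, h(2) = 20, h(3) = 40, h(4) = 80, h(5) = 160
  so the recurrence gives h(5) = 160.
From the proposed closed form h(n) = 5·2ⁿ:
  h(5) = 160.
Both sides give 160 at n = 5, and the initial condition(s) match, so the closed form is consistent.

Yes, the closed form is correct.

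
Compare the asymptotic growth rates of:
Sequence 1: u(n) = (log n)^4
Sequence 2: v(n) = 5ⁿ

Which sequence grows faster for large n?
Comparing growth rates:
Growth-rate hierarchy: log n ≺ any polynomial ≺ any exponential cⁿ (c>1) ≺ n! ≺ nⁿ.
exponential base 5 dominates polylogarithmic (log n)^4 asymptotically.

v(n) grows faster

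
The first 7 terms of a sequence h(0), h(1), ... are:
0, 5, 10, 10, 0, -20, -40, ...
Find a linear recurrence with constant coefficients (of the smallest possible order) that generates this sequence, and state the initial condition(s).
Look for the lowest-order linear relation among consecutive terms.
Observation: h(n) - 2·h(n-1) - (-2)·h(n-2) = 0 holds for the shown terms, and no order-1 relation h(n) = α·h(n-1) + β fits.
Check at n=3: 2·10 + (-2)·5 = 10. ✓

h(n) = 2h(n-1) - 2h(n-2), h(0) = 0, h(1) = 5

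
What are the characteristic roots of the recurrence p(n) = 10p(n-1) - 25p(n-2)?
Substitute p(n) = rⁿ and divide through by rⁿ⁻²: r² - 10r + 25 = 0
Factor: (r - 5)² = 0, so r = 5 (double root).
General solution: p(n) = (A + Bn)·5ⁿ

Characteristic: r² - 10r + 25 = 0, Roots: r = 5 (double root)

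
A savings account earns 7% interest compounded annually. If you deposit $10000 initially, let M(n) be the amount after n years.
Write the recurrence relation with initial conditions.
Each year the balance grows by 7%, i.e. is multiplied by 1 + 7/100 = 1.07, so M(n) = 1.07 × M(n-1). The initial deposit gives M(0) = 10000.
Unrolling gives the closed form M(n) = 10000 × (1.07)ⁿ.

M(n) = 1.07 × M(n-1), M(0) = 10000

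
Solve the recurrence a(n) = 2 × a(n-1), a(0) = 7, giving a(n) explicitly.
Recurrence: a(n) = 2 × a(n-1), initial: a(0) = 7.
Each term is 2 times the previous, so this is geometric with ratio 2. After n steps: a(n) = a(0)·2ⁿ = 7·2ⁿ.

a(n) = 7·2ⁿ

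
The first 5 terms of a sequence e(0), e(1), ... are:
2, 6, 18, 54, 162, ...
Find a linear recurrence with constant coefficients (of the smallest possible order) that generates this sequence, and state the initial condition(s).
Look for the lowest-order linear relation among consecutive terms.
Observation: each term is 3× the previous.
Check at n=2: 3·6 = 18. ✓

e(n) = 3 × e(n-1), e(0) = 2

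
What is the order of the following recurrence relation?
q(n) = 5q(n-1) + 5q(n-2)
The order is the largest lag k for which q(n-k) appears. Here the deepest term is q(n-2), so the order is 2.

Order 2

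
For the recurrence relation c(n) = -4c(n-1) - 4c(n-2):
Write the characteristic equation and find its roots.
Substitute c(n) = rⁿ and divide through by rⁿ⁻²: r² + 4r + 4 = 0
Factor: (r + 2)² = 0, so r = -2 (double root).
General solution: c(n) = (A + Bn)·(-2)ⁿ

Characteristic: r² + 4r + 4 = 0, Roots: r = -2 (double root)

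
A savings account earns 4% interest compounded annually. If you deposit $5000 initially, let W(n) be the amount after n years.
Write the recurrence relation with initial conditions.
Each year the balance grows by 4%, i.e. is multiplied by 1 + 4/100 = 1.04, so W(n) = 1.04 × W(n-1). The initial deposit gives W(0) = 5000.
Unrolling gives the closed form W(n) = 5000 × (1.04)ⁿ.

W(n) = 1.04 × W(n-1), W(0) = 5000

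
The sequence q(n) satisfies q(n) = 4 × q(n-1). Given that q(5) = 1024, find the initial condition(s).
In general q(n) = 4ⁿ · q(0). At n = 5: q(0) = q(5) / 4^5 = 1024 / 1024 = 1.

q(0) = 1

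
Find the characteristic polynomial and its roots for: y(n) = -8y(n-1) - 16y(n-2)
Substitute y(n) = rⁿ and divide through by rⁿ⁻²: r² + 8r + 16 = 0
Factor: (r + 4)² = 0, so r = -4 (double root).
General solution: y(n) = (A + Bn)·(-4)ⁿ

Characteristic: r² + 8r + 16 = 0, Roots: r = -4 (double root)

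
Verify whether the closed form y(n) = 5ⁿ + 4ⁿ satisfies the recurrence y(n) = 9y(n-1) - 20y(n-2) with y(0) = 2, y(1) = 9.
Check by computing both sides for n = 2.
From the recurrence with y(0) = 2, y(1) = 9:
  y(0) = 2, y(1) = 9, y(2) = 41
  so the recurrence gives y(2) = 41.
From the proposed closed form y(n) = 5ⁿ + 4ⁿ:
  y(2) = 41.
Both sides give 41 at n = 2, and the initial condition(s) match, so the closed form is consistent.

Yes, the closed form is correct.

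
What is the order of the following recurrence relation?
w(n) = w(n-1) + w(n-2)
The order is the largest lag k for which w(n-k) appears. Here the deepest term is w(n-2), so the order is 2.

Order 2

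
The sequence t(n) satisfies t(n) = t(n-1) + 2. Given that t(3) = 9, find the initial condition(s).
t(3) = t(0) + 3·2, so t(0) = 9 - 6 = 3.

t(0) = 3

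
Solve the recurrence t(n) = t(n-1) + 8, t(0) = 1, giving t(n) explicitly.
Recurrence: t(n) = t(n-1) + 8, initial: t(0) = 1.
Each step adds 8, so t(n) = t(0) + 8n = 8n + 1.

t(n) = 8n + 1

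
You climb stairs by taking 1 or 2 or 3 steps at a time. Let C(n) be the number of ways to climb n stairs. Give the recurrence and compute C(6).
Condition on the size of the last step (1 to 3): before it there were n-1, …, n-3 stairs climbed, and these cases are disjoint, so C(n) = C(n-1) + C(n-2) + C(n-3) (order-3 linear recurrence).
Initial conditions by direct count (compositions of i into parts ≤ 3): C(1) = 1; C(2) = 2; C(3) = 4.
Iterating the recurrence: C(4) = 7, C(5) = 13, C(6) = 24.

C(n) = C(n-1) + C(n-2) + C(n-3), C(1) = 1, C(2) = 2, C(3) = 4; C(6) = 24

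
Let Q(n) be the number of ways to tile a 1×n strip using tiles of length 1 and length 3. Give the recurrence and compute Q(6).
Condition on the last tile: it has length 1 (leaving a 1×(n-1) strip) or length 3 (leaving a 1×(n-3) strip), so Q(n) = Q(n-1) + Q(n-3) (order-3 linear recurrence).
For 0 ≤ i < 3 only unit tiles fit, so Q(i) = 1.
Iterating the recurrence: Q(3) = 2, Q(4) = 3, Q(5) = 4, Q(6) = 6.

Q(n) = Q(n-1) + Q(n-3), with Q(i) = 1 for 0 ≤ i < 3; Q(6) = 6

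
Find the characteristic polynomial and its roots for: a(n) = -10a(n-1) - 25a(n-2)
Substitute a(n) = rⁿ and divide through by rⁿ⁻²: r² + 10r + 25 = 0
Factor: (r + 5)² = 0, so r = -5 (double root).
General solution: a(n) = (A + Bn)·(-5)ⁿ

Characteristic: r² + 10r + 25 = 0, Roots: r = -5 (double root)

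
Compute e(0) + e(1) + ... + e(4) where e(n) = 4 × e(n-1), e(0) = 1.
Computing the sequence terms: 1, 4, 16, 64, 256
Adding these values together:

341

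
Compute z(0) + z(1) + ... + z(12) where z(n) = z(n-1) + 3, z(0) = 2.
Computing the sequence terms: 2, 5, 8, 11, 14, 17, 20, 23, 26, 29, 32, 35, 38
Adding these values together:

260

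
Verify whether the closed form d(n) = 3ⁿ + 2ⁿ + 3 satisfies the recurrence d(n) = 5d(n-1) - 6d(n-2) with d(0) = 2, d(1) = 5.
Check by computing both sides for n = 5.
From the recurrence with d(0) = 2, d(1) = 5:
  d(0) = 2, d(1) = 5, d(2) = 13, d(3) = 35, d(4) = 97, d(5) = 275
  so the recurrence gives d(5) = 275.
From the proposed closed form d(n) = 3ⁿ + 2ⁿ + 3:
  d(5) = 278.
The recurrence gives 275 but the closed form gives 278, so the closed form does not satisfy the recurrence.

No, the closed form is incorrect.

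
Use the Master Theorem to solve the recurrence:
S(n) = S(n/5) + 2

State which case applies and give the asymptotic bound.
Master Theorem template: S(n) = a·S(n/b) + f(n).
Here: a=1, b=5, f(n)=2
Compute log_b(a) = log_5(1) = 0.
f(n) = 2 = Θ(1). Case 2: S(n) = Θ(log n).

Case 2: S(n) = Θ(log n)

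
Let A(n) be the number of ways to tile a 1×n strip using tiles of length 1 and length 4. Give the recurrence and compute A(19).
Condition on the last tile: it has length 1 (leaving a 1×(n-1) strip) or length 4 (leaving a 1×(n-4) strip), so A(n) = A(n-1) + A(n-4) (order-4 linear recurrence).
For 0 ≤ i < 4 only unit tiles fit, so A(i) = 1.
Iterating the recurrence: A(4) = 2, A(5) = 3, A(6) = 4, A(7) = 5, A(8) = 7, A(9) = 10, A(10) = 14, A(11) = 19, A(12) = 26, A(13) = 36, A(14) = 50, A(15) = 69, A(16) = 95, A(17) = 131, A(18) = 181, A(19) = 250.

A(n) = A(n-1) + A(n-4), with A(i) = 1 for 0 ≤ i < 4; A(19) = 250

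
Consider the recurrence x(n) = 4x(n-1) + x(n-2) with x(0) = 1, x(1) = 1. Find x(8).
Computing the sequence terms:
1, 1, 5, 21, 89, 377, 1597, 6765, 28657

28657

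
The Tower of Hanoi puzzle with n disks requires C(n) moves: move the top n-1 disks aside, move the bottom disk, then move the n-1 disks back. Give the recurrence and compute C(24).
Moving n disks = move the top n-1 disks aside (C(n-1) moves) + move the largest disk (1 move) + move the n-1 disks back on top (C(n-1) moves), so C(n) = 2C(n-1) + 1, with C(1) = 1 (a single disk takes one move).
First terms: 1, 3, 7, 15, 31, 63, … — each is one less than a power of 2. Indeed C(n) + 1 = 2(C(n-1) + 1) with C(1) + 1 = 2, so C(n) + 1 = 2ⁿ and C(n) = 2ⁿ - 1.
Hence C(24) = 2^24 - 1 = 16777216 - 1 = 16777215.

C(n) = 2C(n-1) + 1, C(1) = 1; C(24) = 16777215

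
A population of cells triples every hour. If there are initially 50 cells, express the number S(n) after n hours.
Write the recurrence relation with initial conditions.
Each hour multiplies the count by 3, so the count after n hours depends only on the count after n-1 hours: S(n) = 3 × S(n-1). The starting count gives S(0) = 50.
Unrolling n times gives the closed form S(n) = 50 × 3ⁿ.

S(n) = 3 × S(n-1), S(0) = 50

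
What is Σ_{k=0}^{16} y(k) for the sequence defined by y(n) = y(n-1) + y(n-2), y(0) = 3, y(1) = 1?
Computing the sequence terms: 3, 1, 4, 5, 9, 14, 23, 37, 60, 97, 157, 254, 411, 665, 1076, 1741, 2817
Adding these values together:

7374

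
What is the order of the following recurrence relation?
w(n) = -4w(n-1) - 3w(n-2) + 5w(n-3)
The order is the largest lag k for which w(n-k) appears. Here the deepest term is w(n-3), so the order is 3.

Order 3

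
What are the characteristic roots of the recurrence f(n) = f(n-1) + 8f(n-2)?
Substitute f(n) = rⁿ and divide through by rⁿ⁻²: r² - r - 8 = 0
Discriminant: 1² + 4·8 = 33, not a perfect square, so by the quadratic formula r = (1 ± √33)/2.
General solution: f(n) = A·r₁ⁿ + B·r₂ⁿ where r₁,r₂ = (1 ± √33)/2

Characteristic: r² - r - 8 = 0, Roots: r = (1 ± √33)/2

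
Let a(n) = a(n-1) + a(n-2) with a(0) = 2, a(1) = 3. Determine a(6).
Computing the sequence terms:
2, 3, 5, 8, 13, 21, 34

34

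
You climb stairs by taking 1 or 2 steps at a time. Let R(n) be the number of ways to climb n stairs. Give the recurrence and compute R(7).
Condition on the size of the last step (1 to 2): before it there were n-1, …, n-2 stairs climbed, and these cases are disjoint, so R(n) = R(n-1) + R(n-2) (Fibonacci-type sequence).
Initial conditions by direct count (compositions of i into parts ≤ 2): R(1) = 1; R(2) = 2.
Iterating the recurrence: R(3) = 3, R(4) = 5, R(5) = 8, R(6) = 13, R(7) = 21.

R(n) = R(n-1) + R(n-2), R(1) = 1, R(2) = 2; R(7) = 21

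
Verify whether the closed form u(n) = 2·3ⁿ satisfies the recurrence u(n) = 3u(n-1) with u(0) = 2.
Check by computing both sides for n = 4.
From the recurrence with u(0) = 2:
  u(0) = 2, u(1) = 6, u(2) = 18, u(3) = 54, u(4) = 162
  so the recurrence gives u(4) = 162.
From the proposed closed form u(n) = 2·3ⁿ:
  u(4) = 162.
Both sides give 162 at n = 4, and the initial condition(s) match, so the closed form is consistent.

Yes, the closed form is correct.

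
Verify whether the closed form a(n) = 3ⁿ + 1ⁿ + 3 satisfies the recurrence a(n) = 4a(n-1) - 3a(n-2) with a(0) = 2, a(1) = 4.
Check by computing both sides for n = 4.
From the recurrence with a(0) = 2, a(1) = 4:
  a(0) = 2, a(1) = 4, a(2) = 10, a(3) = 28, a(4) = 82
  so the recurrence gives a(4) = 82.
From the proposed closed form a(n) = 3ⁿ + 1ⁿ + 3:
  a(4) = 85.
The recurrence gives 82 but the closed form gives 85, so the closed form does not satisfy the recurrence.

No, the closed form is incorrect.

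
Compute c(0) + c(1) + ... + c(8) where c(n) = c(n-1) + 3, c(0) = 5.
Computing the sequence terms: 5, 8, 11, 14, 17, 20, 23, 26, 29
Adding these values together:

153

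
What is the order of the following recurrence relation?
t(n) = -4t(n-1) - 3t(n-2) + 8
The order is the largest lag k for which t(n-k) appears. Here the deepest term is t(n-2) (the 8 term is non-homogeneous and does not affect the order), so the order is 2.

Order 2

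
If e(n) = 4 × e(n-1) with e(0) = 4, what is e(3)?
Computing step by step:
e(0) = 4
e(1) = 4 × 4 = 16
e(2) = 4 × 16 = 64
e(3) = 4 × 64 = 256

256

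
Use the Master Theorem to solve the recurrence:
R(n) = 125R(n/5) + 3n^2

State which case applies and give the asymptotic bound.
Master Theorem template: R(n) = a·R(n/b) + f(n).
Here: a=125, b=5, f(n)=3n^2
Compute log_b(a) = log_5(125) = 3.
f(n) = 3n^2 = O(n^(3-ε)) with ε = 1. Case 1: R(n) = Θ(n^log_b(a)) = Θ(n^3).

Case 1: R(n) = Θ(n^3)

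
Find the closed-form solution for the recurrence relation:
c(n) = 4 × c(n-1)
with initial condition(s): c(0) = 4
Recurrence: c(n) = 4 × c(n-1), initial: c(0) = 4.
Each term is 4 times the previous, so this is geometric with ratio 4. After n steps: c(n) = c(0)·4ⁿ = 4·4ⁿ.

c(n) = 4·4ⁿ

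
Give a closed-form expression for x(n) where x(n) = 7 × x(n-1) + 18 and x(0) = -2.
Recurrence: x(n) = 7 × x(n-1) + 18, initial: x(0) = -2.
Try x(n) = A·7ⁿ + C. Substituting: A·7ⁿ + C = 7(A·7ⁿ⁻¹ + C) + 18 = A·7ⁿ + 7C + 18, so C = 7C + 18, giving C = -3. Then x(0) = A - 3 = -2 gives A = 1.

x(n) = 7ⁿ - 3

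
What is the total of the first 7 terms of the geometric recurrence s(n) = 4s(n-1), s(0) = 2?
Computing the sequence terms: 2, 8, 32, 128, 512, 2048, 8192
Adding these values together:

10922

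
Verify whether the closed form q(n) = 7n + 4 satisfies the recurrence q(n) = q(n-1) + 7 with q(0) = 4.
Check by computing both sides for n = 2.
From the recurrence with q(0) = 4:
  q(0) = 4, q(1) = 11, q(2) = 18
  so the recurrence gives q(2) = 18.
From the proposed closed form q(n) = 7n + 4:
  q(2) = 18.
Both sides give 18 at n = 2, and the initial condition(s) match, so the closed form is consistent.

Yes, the closed form is correct.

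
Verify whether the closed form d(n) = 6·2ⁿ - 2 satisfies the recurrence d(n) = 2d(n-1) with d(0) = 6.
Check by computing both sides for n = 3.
From the recurrence with d(0) = 6:
  d(0) = 6, d(1) = 12, d(2) = 24, d(3) = 48
  so the recurrence gives d(3) = 48.
From the proposed closed form d(n) = 6·2ⁿ - 2:
  d(3) = 46.
The recurrence gives 48 but the closed form gives 46, so the closed form does not satisfy the recurrence.

No, the closed form is incorrect.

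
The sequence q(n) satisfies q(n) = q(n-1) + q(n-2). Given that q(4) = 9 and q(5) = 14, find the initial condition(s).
Work backwards using q(k) = q(k+2) - q(k+1):
q(3) = q(5) - q(4) = 14 - 9 = 5
q(2) = q(4) - q(3) = 9 - 5 = 4
q(1) = q(3) - q(2) = 5 - 4 = 1
q(0) = q(2) - q(1) = 4 - 1 = 3

q(0) = 3, q(1) = 1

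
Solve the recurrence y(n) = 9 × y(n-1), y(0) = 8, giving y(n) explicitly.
Recurrence: y(n) = 9 × y(n-1), initial: y(0) = 8.
Each term is 9 times the previous, so this is geometric with ratio 9. After n steps: y(n) = y(0)·9ⁿ = 8·9ⁿ.

y(n) = 8·9ⁿ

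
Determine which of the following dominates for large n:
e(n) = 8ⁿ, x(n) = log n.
Comparing growth rates:
Growth-rate hierarchy: log n ≺ any polynomial ≺ any exponential cⁿ (c>1) ≺ n! ≺ nⁿ.
exponential base 8 dominates logarithmic asymptotically.

e(n) grows faster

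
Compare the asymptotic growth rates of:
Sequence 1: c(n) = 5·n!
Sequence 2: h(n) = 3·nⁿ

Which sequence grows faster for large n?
Comparing growth rates:
Growth-rate hierarchy: log n ≺ any polynomial ≺ any exponential cⁿ (c>1) ≺ n! ≺ nⁿ.
super-exponential nⁿ dominates factorial asymptotically.

h(n) grows faster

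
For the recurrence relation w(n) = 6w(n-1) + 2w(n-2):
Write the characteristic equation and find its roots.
Substitute w(n) = rⁿ and divide through by rⁿ⁻²: r² - 6r - 2 = 0
Discriminant: 6² + 4·2 = 44, not a perfect square, so by the quadratic formula r = (6 ± √44)/2.
General solution: w(n) = A·r₁ⁿ + B·r₂ⁿ where r₁,r₂ = (6 ± √44)/2

Characteristic: r² - 6r - 2 = 0, Roots: r = (6 ± √44)/2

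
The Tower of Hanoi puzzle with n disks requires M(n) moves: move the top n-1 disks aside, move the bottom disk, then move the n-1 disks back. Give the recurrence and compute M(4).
Moving n disks = move the top n-1 disks aside (M(n-1) moves) + move the largest disk (1 move) + move the n-1 disks back on top (M(n-1) moves), so M(n) = 2M(n-1) + 1, with M(1) = 1 (a single disk takes one move).
First terms: 1, 3, 7, 15, … — each is one less than a power of 2. Indeed M(n) + 1 = 2(M(n-1) + 1) with M(1) + 1 = 2, so M(n) + 1 = 2ⁿ and M(n) = 2ⁿ - 1.
Hence M(4) = 2^4 - 1 = 16 - 1 = 15.

M(n) = 2M(n-1) + 1, M(1) = 1; M(4) = 15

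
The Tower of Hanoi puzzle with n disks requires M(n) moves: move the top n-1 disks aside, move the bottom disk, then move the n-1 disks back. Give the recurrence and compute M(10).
Moving n disks = move the top n-1 disks aside (M(n-1) moves) + move the largest disk (1 move) + move the n-1 disks back on top (M(n-1) moves), so M(n) = 2M(n-1) + 1, with M(1) = 1 (a single disk takes one move).
First terms: 1, 3, 7, 15, 31, 63, … — each is one less than a power of 2. Indeed M(n) + 1 = 2(M(n-1) + 1) with M(1) + 1 = 2, so M(n) + 1 = 2ⁿ and M(n) = 2ⁿ - 1.
Hence M(10) = 2^10 - 1 = 1024 - 1 = 1023.

M(n) = 2M(n-1) + 1, M(1) = 1; M(10) = 1023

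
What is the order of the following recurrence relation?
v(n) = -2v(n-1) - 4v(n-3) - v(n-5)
The order is the largest lag k for which v(n-k) appears. Here the deepest term is v(n-5), so the order is 5.

Order 5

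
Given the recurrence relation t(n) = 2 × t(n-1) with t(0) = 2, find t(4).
Computing step by step:
t(0) = 2
t(1) = 2 × 2 = 4
t(2) = 2 × 4 = 8
t(3) = 2 × 8 = 16
t(4) = 2 × 16 = 32

32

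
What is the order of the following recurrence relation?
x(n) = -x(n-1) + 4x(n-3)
The order is the largest lag k for which x(n-k) appears. Here the deepest term is x(n-3), so the order is 3.

Order 3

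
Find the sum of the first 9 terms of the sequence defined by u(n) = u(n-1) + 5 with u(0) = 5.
Computing the sequence terms: 5, 10, 15, 20, 25, 30, 35, 40, 45
Adding these values together:

225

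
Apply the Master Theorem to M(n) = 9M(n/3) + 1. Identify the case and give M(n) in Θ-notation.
Master Theorem template: M(n) = a·M(n/b) + f(n).
Here: a=9, b=3, f(n)=1
Compute log_b(a) = log_3(9) = 2.
f(n) = 1 = O(n^(2-ε)) with ε = 2. Case 1: M(n) = Θ(n^log_b(a)) = Θ(n^2).

Case 1: M(n) = Θ(n^2)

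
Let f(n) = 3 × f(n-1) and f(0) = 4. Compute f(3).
Computing step by step:
f(0) = 4
f(1) = 3 × 4 = 12
f(2) = 3 × 12 = 36
f(3) = 3 × 36 = 108

108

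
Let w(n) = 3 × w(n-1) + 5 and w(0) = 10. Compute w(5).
Computing step by step:
w(0) = 10
w(1) = 3 × 10 + 5 = 35
w(2) = 3 × 35 + 5 = 110
w(3) = 3 × 110 + 5 = 335
w(4) = 3 × 335 + 5 = 1010
w(5) = 3 × 1010 + 5 = 3035

3035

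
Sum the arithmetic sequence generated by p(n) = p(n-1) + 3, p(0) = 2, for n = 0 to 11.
Computing the sequence terms: 2, 5, 8, 11, 14, 17, 20, 23, 26, 29, 32, 35
Adding these values together:

222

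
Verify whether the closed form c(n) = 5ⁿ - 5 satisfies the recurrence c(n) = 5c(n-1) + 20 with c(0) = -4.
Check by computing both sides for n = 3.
From the recurrence with c(0) = -4:
  c(0) = -4, c(1) = 0, c(2) = 20, c(3) = 120
  so the recurrence gives c(3) = 120.
From the proposed closed form c(n) = 5ⁿ - 5:
  c(3) = 120.
Both sides give 120 at n = 3, and the initial condition(s) match, so the closed form is consistent.

Yes, the closed form is correct.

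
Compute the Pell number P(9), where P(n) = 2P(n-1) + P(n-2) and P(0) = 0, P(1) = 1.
Computing the sequence terms:
0, 1, 2, 5, 12, 29, 70, 169, 408, 985

985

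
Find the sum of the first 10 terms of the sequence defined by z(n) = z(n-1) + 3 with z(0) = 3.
Computing the sequence terms: 3, 6, 9, 12, 15, 18, 21, 24, 27, 30
Adding these values together:

165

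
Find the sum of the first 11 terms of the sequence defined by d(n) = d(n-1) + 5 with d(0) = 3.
Computing the sequence terms: 3, 8, 13, 18, 23, 28, 33, 38, 43, 48, 53
Adding these values together:

308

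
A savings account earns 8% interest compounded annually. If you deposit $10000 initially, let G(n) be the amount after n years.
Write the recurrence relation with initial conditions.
Each year the balance grows by 8%, i.e. is multiplied by 1 + 8/100 = 1.08, so G(n) = 1.08 × G(n-1). The initial deposit gives G(0) = 10000.
Unrolling gives the closed form G(n) = 10000 × (1.08)ⁿ.

G(n) = 1.08 × G(n-1), G(0) = 10000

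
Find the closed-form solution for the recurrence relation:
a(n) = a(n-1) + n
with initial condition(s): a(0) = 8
Recurrence: a(n) = a(n-1) + n, initial: a(0) = 8.
Telescoping: a(n) = a(0) + Σᵢ₌₁ⁿ i = 8 + n(n+1)/2.

a(n) = n(n+1)/2 + 8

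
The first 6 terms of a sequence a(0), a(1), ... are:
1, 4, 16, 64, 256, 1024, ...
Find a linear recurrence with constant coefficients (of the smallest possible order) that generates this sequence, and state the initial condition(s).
Look for the lowest-order linear relation among consecutive terms.
Observation: each term is 4× the previous.
Check at n=2: 4·4 = 16. ✓

a(n) = 4 × a(n-1), a(0) = 1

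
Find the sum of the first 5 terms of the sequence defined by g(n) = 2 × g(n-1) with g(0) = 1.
Computing the sequence terms: 1, 2, 4, 8, 16
Adding these values together:

31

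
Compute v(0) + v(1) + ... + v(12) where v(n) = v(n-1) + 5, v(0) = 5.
Computing the sequence terms: 5, 10, 15, 20, 25, 30, 35, 40, 45, 50, 55, 60, 65
Adding these values together:

455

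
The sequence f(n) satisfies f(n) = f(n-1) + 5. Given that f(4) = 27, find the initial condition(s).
f(4) = f(0) + 4·5, so f(0) = 27 - 20 = 7.

f(0) = 7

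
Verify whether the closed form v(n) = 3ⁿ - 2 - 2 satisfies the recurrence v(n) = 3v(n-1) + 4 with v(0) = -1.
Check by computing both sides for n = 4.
From the recurrence with v(0) = -1:
  v(0) = -1, v(1) = 1, v(2) = 7, v(3) = 25, v(4) = 79
  so the recurrence gives v(4) = 79.
From the proposed closed form v(n) = 3ⁿ - 2 - 2:
  v(4) = 77.
The recurrence gives 79 but the closed form gives 77, so the closed form does not satisfy the recurrence.

No, the closed form is incorrect.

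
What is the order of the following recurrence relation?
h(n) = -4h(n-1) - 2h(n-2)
The order is the largest lag k for which h(n-k) appears. Here the deepest term is h(n-2), so the order is 2.

Order 2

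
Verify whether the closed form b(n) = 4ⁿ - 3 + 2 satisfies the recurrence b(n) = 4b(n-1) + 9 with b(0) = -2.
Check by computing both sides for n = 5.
From the recurrence with b(0) = -2:
  b(0) = -2, b(1) = 1, b(2) = 13, b(3) = 61, b(4) = 253, b(5) = 1021
  so the recurrence gives b(5) = 1021.
From the proposed closed form b(n) = 4ⁿ - 3 + 2:
  b(5) = 1023.
The recurrence gives 1021 but the closed form gives 1023, so the closed form does not satisfy the recurrence.

No, the closed form is incorrect.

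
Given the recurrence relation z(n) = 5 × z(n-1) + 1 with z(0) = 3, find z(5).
Computing step by step:
z(0) = 3
z(1) = 5 × 3 + 1 = 16
z(2) = 5 × 16 + 1 = 81
z(3) = 5 × 81 + 1 = 406
z(4) = 5 × 406 + 1 = 2031
z(5) = 5 × 2031 + 1 = 10156

10156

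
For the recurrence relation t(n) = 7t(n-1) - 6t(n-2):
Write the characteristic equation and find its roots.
Substitute t(n) = rⁿ and divide through by rⁿ⁻²: r² - 7r + 6 = 0
Factor: (r - 6)(r - 1) = 0, so r = 6, 1.
General solution: t(n) = A·6ⁿ + B·1ⁿ

Characteristic: r² - 7r + 6 = 0, Roots: r = 6, 1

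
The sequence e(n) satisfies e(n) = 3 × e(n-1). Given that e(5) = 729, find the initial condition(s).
In general e(n) = 3ⁿ · e(0). At n = 5: e(0) = e(5) / 3^5 = 729 / 243 = 3.

e(0) = 3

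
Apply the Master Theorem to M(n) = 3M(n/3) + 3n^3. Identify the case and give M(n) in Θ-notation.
Master Theorem template: M(n) = a·M(n/b) + f(n).
Here: a=3, b=3, f(n)=3n^3
Compute log_b(a) = log_3(3) = 1.
f(n) = 3n^3 = Ω(n^(1+ε)) with ε = 2, and the regularity condition holds (a·f(n/b) = (a/b^3)·f(n) with a/b^3 = 3^-2 < 1). Case 3: M(n) = Θ(f(n)) = Θ(n^3).

Case 3: M(n) = Θ(n^3)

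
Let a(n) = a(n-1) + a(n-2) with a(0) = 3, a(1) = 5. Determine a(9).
Computing the sequence terms:
3, 5, 8, 13, 21, 34, 55, 89, 144, 233

233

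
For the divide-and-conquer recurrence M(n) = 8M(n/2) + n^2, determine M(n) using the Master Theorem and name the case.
Master Theorem template: M(n) = a·M(n/b) + f(n).
Here: a=8, b=2, f(n)=n^2
Compute log_b(a) = log_2(8) = 3.
f(n) = n^2 = O(n^(3-ε)) with ε = 1. Case 1: M(n) = Θ(n^log_b(a)) = Θ(n^3).

Case 1: M(n) = Θ(n^3)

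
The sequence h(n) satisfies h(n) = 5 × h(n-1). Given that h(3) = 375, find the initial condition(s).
In general h(n) = 5ⁿ · h(0). At n = 3: h(0) = h(3) / 5^3 = 375 / 125 = 3.

h(0) = 3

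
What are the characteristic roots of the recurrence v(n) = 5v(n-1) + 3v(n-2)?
Substitute v(n) = rⁿ and divide through by rⁿ⁻²: r² - 5r - 3 = 0
Discriminant: 5² + 4·3 = 37, not a perfect square, so by the quadratic formula r = (5 ± √37)/2.
General solution: v(n) = A·r₁ⁿ + B·r₂ⁿ where r₁,r₂ = (5 ± √37)/2

Characteristic: r² - 5r - 3 = 0, Roots: r = (5 ± √37)/2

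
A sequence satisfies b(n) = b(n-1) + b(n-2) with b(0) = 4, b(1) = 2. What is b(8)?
Computing the sequence terms:
4, 2, 6, 8, 14, 22, 36, 58, 94

94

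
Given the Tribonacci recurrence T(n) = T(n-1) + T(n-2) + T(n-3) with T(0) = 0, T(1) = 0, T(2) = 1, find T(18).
Computing the sequence terms:
0, 0, 1, 1, 2, 4, 7, 13, 24, 44, 81, 149, 274, 504, 927, 1705, 3136, 5768, 10609

10609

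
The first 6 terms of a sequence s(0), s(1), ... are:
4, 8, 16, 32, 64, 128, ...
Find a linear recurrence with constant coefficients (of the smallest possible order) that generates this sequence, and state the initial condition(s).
Look for the lowest-order linear relation among consecutive terms.
Observation: each term is 2× the previous.
Check at n=2: 2·8 = 16. ✓

s(n) = 2 × s(n-1), s(0) = 4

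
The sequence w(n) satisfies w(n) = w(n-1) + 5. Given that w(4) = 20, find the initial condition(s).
w(4) = w(0) + 4·5, so w(0) = 20 - 20 = 0.

w(0) = 0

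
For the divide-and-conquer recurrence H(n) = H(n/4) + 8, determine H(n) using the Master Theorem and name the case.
Master Theorem template: H(n) = a·H(n/b) + f(n).
Here: a=1, b=4, f(n)=8
Compute log_b(a) = log_4(1) = 0.
f(n) = 8 = Θ(1). Case 2: H(n) = Θ(log n).

Case 2: H(n) = Θ(log n)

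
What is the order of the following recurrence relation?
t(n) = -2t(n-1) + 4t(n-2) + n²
The order is the largest lag k for which t(n-k) appears. Here the deepest term is t(n-2) (the n² term is non-homogeneous and does not affect the order), so the order is 2.

Order 2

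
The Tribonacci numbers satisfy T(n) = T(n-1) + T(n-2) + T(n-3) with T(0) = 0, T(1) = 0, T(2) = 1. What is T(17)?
Computing the sequence terms:
0, 0, 1, 1, 2, 4, 7, 13, 24, 44, 81, 149, 274, 504, 927, 1705, 3136, 5768

5768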